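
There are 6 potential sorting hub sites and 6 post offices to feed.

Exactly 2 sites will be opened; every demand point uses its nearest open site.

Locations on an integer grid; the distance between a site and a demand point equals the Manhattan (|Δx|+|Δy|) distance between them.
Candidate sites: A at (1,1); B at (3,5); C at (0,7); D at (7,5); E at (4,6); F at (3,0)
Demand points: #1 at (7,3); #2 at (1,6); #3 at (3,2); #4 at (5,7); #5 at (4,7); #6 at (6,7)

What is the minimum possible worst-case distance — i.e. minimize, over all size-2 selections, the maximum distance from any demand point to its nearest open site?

4

Open {B, D}.
  Farthest demand point is #4 at distance 4 (to B); all others are ≤ 4.
With {A, D} the worst case is 5.
With {D, E} the worst case is 5.
No size-2 selection achieves below 4.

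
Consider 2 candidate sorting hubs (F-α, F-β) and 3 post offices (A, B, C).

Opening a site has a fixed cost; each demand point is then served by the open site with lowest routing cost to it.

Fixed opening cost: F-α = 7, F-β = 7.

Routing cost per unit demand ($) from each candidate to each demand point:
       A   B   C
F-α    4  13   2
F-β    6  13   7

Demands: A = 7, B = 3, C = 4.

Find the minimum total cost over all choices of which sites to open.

Open {F-α}: assign each demand point to its cheapest open site.
  A→F-α 7×4=28, B→F-α 3×13=39, C→F-α 4×2=8
  routing cost 75, fixed 7 → total 82.
Compare {F-α, F-β}: routing cost 75 + fixed 14 = 89.
Compare {F-β}: routing cost 109 + fixed 7 = 116.

82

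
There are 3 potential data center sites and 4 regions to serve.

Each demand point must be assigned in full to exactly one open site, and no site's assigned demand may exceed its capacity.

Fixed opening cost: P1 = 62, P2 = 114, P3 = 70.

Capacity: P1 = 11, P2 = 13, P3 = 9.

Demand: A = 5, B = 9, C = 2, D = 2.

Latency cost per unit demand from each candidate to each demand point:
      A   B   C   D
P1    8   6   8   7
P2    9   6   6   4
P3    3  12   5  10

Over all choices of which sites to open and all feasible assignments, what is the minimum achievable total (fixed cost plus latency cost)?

Open {P1, P3}; cheapest assignment that respects the capacities:
  P1 (cap 11, load 11): B, D — cost 9×6 + 2×7 = 68
  P3 (cap 9, load 7): A, C — cost 5×3 + 2×5 = 25
  Shipping 93, fixed 132 → total 225.
  Any other capacity-feasible assignment to {P1, P3} ships for at least 93.
Compare {P2, P3}: its best feasible assignment gives total 271.
Compare {P1, P2}: its best feasible assignment gives total 290.
Every other set of open sites that can feasibly serve all demand totals ≥ 271 even under its best assignment. Minimum: 225.

225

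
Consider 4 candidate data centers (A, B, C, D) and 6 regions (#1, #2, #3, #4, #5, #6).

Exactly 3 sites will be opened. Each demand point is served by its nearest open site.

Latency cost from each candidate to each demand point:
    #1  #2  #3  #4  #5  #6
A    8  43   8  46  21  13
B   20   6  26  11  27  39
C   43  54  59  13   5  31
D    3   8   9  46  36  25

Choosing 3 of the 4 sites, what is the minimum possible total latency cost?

Open {A, C, D}.
  #1→D 3, #2→D 8, #3→A 8, #4→C 13, #5→C 5, #6→A 13  ⇒ total 50.
Compare {A, B, C}: total 51.
Compare {B, C, D}: total 59.
No size-3 selection does better; minimum is 50.

50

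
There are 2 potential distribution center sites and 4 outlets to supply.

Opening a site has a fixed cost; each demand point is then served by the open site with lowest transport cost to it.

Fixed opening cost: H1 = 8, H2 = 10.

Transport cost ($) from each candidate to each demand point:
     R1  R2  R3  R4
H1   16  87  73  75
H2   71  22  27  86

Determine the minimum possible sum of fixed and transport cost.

158

Open {H1, H2}: assign each demand point to its cheapest open site.
  R1→H1 16, R2→H2 22, R3→H2 27, R4→H1 75
  transport cost 140, fixed 18 → total 158.
Compare {H2}: transport cost 206 + fixed 10 = 216.
Compare {H1}: transport cost 251 + fixed 8 = 259.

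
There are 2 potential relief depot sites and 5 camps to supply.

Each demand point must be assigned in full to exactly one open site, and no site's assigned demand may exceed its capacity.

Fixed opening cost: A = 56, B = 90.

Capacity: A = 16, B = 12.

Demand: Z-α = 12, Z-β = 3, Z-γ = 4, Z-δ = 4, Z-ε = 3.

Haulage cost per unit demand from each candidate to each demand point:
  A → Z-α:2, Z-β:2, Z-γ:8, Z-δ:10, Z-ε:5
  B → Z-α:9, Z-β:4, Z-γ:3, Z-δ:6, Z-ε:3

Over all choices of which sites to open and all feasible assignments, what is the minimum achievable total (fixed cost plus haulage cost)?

221

Open {A, B}; cheapest assignment that respects the capacities:
  A (cap 16, load 15): Z-α, Z-β — cost 12×2 + 3×2 = 30
  B (cap 12, load 11): Z-γ, Z-δ, Z-ε — cost 4×3 + 4×6 + 3×3 = 45
  Shipping 75, fixed 146 → total 221.
  Any other capacity-feasible assignment to {A, B} ships for at least 75.
Total demand is 26 and no other set of sites has combined capacity ≥ 26, so {A, B} is the only feasible choice of open sites. Minimum: 221.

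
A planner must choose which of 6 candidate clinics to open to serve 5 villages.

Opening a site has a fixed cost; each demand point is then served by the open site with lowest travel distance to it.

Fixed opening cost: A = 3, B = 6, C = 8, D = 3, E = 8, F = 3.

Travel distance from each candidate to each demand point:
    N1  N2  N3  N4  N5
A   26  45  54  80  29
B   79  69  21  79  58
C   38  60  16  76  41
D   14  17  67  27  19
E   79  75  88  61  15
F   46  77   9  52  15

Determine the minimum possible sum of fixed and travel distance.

Open {D, F}: assign each demand point to its cheapest open site.
  N1→D 14, N2→D 17, N3→F 9, N4→D 27, N5→F 15
  travel distance 82, fixed 6 → total 88.
Compare {A, D, F}: travel distance 82 + fixed 9 = 91.
Compare {B, D, F}: travel distance 82 + fixed 12 = 94.
Compare {C, D, F}: travel distance 82 + fixed 14 = 96.
All other subsets cost ≥ 91. Minimum total cost: 88.

88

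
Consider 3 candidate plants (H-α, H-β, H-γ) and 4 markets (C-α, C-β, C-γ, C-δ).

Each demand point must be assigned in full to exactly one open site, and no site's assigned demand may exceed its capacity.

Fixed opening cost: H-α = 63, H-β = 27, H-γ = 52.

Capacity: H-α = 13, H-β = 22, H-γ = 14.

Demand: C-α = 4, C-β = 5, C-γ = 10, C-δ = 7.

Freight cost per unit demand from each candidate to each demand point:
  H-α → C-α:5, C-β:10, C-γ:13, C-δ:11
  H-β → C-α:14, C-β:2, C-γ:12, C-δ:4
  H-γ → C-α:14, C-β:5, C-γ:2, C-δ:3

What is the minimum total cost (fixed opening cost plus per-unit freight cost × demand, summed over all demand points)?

193

Open {H-β, H-γ}; cheapest assignment that respects the capacities:
  H-β (cap 22, load 16): C-α, C-β, C-δ — cost 4×14 + 5×2 + 7×4 = 94
  H-γ (cap 14, load 10): C-γ — cost 10×2 = 20
  Shipping 114, fixed 79 → total 193.
  Any other capacity-feasible assignment to {H-β, H-γ} ships for at least 114.
Compare {H-α, H-β, H-γ}: its best feasible assignment gives total 220.
Compare {H-α, H-β}: its best feasible assignment gives total 268.
Every other set of open sites that can feasibly serve all demand totals ≥ 220 even under its best assignment. Minimum: 193.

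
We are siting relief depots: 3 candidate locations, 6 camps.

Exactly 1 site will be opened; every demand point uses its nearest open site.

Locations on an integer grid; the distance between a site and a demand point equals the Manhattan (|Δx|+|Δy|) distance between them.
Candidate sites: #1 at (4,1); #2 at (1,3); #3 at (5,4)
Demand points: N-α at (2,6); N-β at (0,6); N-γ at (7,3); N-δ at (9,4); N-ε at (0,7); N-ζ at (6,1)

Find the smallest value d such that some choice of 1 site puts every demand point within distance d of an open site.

8

Open {#3}.
  Farthest demand point is N-ε at distance 8 (to #3); all others are ≤ 8.
With {#2} the worst case is 9.
With {#1} the worst case is 10.
No size-1 selection achieves below 8.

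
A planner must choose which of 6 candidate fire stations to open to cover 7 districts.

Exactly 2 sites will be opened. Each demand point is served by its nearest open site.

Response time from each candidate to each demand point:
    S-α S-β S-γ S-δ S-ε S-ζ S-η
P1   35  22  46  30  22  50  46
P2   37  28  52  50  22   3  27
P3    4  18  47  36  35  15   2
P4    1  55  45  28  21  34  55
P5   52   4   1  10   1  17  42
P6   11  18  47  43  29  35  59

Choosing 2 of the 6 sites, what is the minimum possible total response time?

37

Open {P3, P5}.
  S-α→P3 4, S-β→P5 4, S-γ→P5 1, S-δ→P5 10, S-ε→P5 1, S-ζ→P3 15, S-η→P3 2  ⇒ total 37.
Compare {P4, P5}: total 76.
Compare {P2, P5}: total 83.
No size-2 selection does better; minimum is 37.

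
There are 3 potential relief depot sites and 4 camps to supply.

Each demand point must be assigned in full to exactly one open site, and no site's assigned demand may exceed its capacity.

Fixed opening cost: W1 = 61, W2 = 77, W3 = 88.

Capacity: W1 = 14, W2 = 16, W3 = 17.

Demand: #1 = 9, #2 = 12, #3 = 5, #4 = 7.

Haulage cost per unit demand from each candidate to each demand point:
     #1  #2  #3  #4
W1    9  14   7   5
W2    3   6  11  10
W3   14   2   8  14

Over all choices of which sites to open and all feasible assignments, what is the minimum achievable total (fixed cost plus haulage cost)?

326

Open {W2, W3}; cheapest assignment that respects the capacities:
  W2 (cap 16, load 16): #1, #4 — cost 9×3 + 7×10 = 97
  W3 (cap 17, load 17): #2, #3 — cost 12×2 + 5×8 = 64
  Shipping 161, fixed 165 → total 326.
  Any other capacity-feasible assignment to {W2, W3} ships for at least 161.
Compare {W1, W2, W3}: its best feasible assignment gives total 347.
Every other set of open sites that can feasibly serve all demand totals ≥ 347 even under its best assignment. Minimum: 326.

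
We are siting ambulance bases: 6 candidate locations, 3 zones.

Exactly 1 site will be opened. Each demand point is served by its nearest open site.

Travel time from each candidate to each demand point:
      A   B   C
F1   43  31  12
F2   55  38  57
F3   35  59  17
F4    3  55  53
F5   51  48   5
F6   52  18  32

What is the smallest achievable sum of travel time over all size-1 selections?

Open {F1}.
  A→F1 43, B→F1 31, C→F1 12  ⇒ total 86.
Compare {F6}: total 102.
Compare {F5}: total 104.
No size-1 selection does better; minimum is 86.

86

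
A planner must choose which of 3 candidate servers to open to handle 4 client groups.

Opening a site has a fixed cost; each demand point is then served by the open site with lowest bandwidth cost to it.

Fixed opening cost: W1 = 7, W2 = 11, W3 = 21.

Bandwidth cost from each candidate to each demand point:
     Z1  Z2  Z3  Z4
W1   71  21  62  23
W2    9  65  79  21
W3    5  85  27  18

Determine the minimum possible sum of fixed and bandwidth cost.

Open {W1, W3}: assign each demand point to its cheapest open site.
  Z1→W3 5, Z2→W1 21, Z3→W3 27, Z4→W3 18
  bandwidth cost 71, fixed 28 → total 99.
Compare {W1, W2, W3}: bandwidth cost 71 + fixed 39 = 110.
Compare {W1, W2}: bandwidth cost 113 + fixed 18 = 131.
Compare {W2, W3}: bandwidth cost 115 + fixed 32 = 147.
All other subsets cost ≥ 110. Minimum total cost: 99.

99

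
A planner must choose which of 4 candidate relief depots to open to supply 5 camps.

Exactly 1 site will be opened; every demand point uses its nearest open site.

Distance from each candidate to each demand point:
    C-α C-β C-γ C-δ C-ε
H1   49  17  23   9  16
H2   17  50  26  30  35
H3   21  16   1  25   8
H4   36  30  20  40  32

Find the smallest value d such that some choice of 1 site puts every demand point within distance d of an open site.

25

Open {H3}.
  Farthest demand point is C-δ at distance 25 (to H3); all others are ≤ 25.
With {H4} the worst case is 40.
With {H1} the worst case is 49.
No size-1 selection achieves below 25.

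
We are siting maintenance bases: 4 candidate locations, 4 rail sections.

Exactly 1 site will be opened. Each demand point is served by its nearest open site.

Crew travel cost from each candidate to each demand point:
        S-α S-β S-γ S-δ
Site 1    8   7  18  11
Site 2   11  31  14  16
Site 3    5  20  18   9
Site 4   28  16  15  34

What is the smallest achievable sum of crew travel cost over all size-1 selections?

44

Open {Site 1}.
  S-α→Site 1 8, S-β→Site 1 7, S-γ→Site 1 18, S-δ→Site 1 11  ⇒ total 44.
Compare {Site 3}: total 52.
Compare {Site 2}: total 72.
No size-1 selection does better; minimum is 44.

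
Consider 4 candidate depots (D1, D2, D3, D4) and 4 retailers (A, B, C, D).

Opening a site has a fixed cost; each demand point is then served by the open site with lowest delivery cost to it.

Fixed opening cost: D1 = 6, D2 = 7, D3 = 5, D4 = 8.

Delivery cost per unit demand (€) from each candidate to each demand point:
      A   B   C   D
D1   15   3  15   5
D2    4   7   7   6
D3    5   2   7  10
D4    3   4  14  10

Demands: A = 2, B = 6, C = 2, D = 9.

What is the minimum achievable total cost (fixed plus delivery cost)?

Open {D1, D3}: assign each demand point to its cheapest open site.
  A→D3 2×5=10, B→D3 6×2=12, C→D3 2×7=14, D→D1 9×5=45
  delivery cost 81, fixed 11 → total 92.
Compare {D1, D3, D4}: delivery cost 77 + fixed 19 = 96.
Compare {D1, D2, D3}: delivery cost 79 + fixed 18 = 97.
Compare {D1, D2}: delivery cost 85 + fixed 13 = 98.
All other subsets cost ≥ 96. Minimum total cost: 92.

92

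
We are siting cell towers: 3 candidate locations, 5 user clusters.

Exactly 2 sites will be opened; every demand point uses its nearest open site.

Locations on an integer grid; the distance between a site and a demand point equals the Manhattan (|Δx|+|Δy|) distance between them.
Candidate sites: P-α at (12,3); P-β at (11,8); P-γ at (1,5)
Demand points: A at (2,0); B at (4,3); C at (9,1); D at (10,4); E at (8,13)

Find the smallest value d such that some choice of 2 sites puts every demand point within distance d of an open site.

Open {P-β, P-γ}.
  Farthest demand point is C at distance 9 (to P-β); all others are ≤ 9.
With {P-α, P-β} the worst case is 13.
With {P-α, P-γ} the worst case is 14.
No size-2 selection achieves below 9.

9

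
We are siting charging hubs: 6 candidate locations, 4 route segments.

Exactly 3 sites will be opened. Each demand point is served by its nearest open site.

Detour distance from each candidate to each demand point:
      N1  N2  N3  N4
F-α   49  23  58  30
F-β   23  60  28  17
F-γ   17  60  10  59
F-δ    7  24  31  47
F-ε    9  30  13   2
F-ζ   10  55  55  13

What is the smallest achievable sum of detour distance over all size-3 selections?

43

Open {F-γ, F-δ, F-ε}.
  N1→F-δ 7, N2→F-δ 24, N3→F-γ 10, N4→F-ε 2  ⇒ total 43.
Compare {F-α, F-γ, F-ε}: total 44.
Compare {F-α, F-δ, F-ε}: total 45.
No size-3 selection does better; minimum is 43.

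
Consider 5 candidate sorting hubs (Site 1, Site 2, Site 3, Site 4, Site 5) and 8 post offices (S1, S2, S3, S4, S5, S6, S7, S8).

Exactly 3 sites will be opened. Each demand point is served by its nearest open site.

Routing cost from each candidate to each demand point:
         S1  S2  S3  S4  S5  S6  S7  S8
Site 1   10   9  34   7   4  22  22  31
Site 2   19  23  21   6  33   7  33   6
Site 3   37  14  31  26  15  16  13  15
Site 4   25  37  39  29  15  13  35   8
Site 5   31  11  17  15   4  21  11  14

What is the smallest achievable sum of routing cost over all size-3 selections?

70

Open {Site 1, Site 2, Site 5}.
  S1→Site 1 10, S2→Site 1 9, S3→Site 5 17, S4→Site 2 6, S5→Site 1 4, S6→Site 2 7, S7→Site 5 11, S8→Site 2 6  ⇒ total 70.
Compare {Site 1, Site 2, Site 3}: total 76.
Compare {Site 1, Site 4, Site 5}: total 79.
No size-3 selection does better; minimum is 70.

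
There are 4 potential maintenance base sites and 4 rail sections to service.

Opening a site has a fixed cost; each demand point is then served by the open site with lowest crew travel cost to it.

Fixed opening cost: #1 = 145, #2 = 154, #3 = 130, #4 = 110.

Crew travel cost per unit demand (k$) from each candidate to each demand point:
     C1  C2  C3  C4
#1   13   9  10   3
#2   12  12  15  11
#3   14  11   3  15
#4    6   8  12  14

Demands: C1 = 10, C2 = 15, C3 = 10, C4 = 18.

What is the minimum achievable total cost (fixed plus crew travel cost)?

564

Open {#1}: assign each demand point to its cheapest open site.
  C1→#1 10×13=130, C2→#1 15×9=135, C3→#1 10×10=100, C4→#1 18×3=54
  crew travel cost 419, fixed 145 → total 564.
Compare {#1, #4}: crew travel cost 334 + fixed 255 = 589.
Compare {#1, #3}: crew travel cost 349 + fixed 275 = 624.
Compare {#1, #3, #4}: crew travel cost 264 + fixed 385 = 649.
All other subsets cost ≥ 589. Minimum total cost: 564.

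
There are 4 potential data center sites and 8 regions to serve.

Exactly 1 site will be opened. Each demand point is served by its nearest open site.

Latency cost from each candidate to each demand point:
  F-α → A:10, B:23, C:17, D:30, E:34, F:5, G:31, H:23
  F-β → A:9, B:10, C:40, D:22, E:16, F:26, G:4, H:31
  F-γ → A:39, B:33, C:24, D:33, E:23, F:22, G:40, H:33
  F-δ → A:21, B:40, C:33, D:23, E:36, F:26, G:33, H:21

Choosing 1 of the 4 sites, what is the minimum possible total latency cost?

158

Open {F-β}.
  A→F-β 9, B→F-β 10, C→F-β 40, D→F-β 22, E→F-β 16, F→F-β 26, G→F-β 4, H→F-β 31  ⇒ total 158.
Compare {F-α}: total 173.
Compare {F-δ}: total 233.
No size-1 selection does better; minimum is 158.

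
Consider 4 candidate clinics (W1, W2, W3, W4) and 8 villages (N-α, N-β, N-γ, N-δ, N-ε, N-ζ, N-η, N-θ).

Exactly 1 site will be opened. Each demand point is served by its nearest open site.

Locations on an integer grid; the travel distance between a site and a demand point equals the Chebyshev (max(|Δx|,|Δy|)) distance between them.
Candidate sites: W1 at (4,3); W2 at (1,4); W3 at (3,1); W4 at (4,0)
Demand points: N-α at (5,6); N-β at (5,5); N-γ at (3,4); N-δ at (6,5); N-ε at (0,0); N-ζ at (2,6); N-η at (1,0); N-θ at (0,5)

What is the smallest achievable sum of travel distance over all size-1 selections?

22

Open {W1}.
  N-α→W1 3, N-β→W1 2, N-γ→W1 1, N-δ→W1 2, N-ε→W1 4, N-ζ→W1 3, N-η→W1 3, N-θ→W1 4  ⇒ total 22.
Compare {W2}: total 26.
Compare {W3}: total 30.
No size-1 selection does better; minimum is 22.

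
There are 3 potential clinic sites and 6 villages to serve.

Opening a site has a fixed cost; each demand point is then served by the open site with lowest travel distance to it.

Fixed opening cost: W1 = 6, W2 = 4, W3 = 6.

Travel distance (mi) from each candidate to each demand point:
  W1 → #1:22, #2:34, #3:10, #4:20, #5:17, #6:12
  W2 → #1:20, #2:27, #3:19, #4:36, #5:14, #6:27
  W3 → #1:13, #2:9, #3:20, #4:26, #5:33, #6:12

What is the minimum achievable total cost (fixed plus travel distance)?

Open {W1, W3}: assign each demand point to its cheapest open site.
  #1→W3 13, #2→W3 9, #3→W1 10, #4→W1 20, #5→W1 17, #6→W1 12
  travel distance 81, fixed 12 → total 93.
Compare {W1, W2, W3}: travel distance 78 + fixed 16 = 94.
Compare {W2, W3}: travel distance 93 + fixed 10 = 103.
Compare {W1, W2}: travel distance 103 + fixed 10 = 113.
All other subsets cost ≥ 94. Minimum total cost: 93.

93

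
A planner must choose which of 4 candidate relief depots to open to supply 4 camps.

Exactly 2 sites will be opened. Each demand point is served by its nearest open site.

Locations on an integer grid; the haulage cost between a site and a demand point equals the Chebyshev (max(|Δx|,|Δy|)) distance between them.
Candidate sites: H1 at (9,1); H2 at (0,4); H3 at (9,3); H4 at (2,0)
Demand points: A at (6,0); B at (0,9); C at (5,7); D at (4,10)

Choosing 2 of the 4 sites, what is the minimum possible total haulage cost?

Open {H2, H3}.
  A→H3 3, B→H2 5, C→H3 4, D→H2 6  ⇒ total 18.
Compare {H1, H2}: total 19.
Compare {H2, H4}: total 20.
No size-2 selection does better; minimum is 18.

18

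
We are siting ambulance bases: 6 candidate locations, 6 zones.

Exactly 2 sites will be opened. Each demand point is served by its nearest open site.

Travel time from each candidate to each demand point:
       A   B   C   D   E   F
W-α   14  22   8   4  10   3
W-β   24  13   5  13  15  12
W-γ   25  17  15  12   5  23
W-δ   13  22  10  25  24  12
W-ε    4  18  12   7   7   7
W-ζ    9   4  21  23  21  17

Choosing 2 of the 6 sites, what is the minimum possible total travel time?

38

Open {W-α, W-ζ}.
  A→W-ζ 9, B→W-ζ 4, C→W-α 8, D→W-α 4, E→W-α 10, F→W-α 3  ⇒ total 38.
Compare {W-ε, W-ζ}: total 41.
Compare {W-β, W-ε}: total 43.
No size-2 selection does better; minimum is 38.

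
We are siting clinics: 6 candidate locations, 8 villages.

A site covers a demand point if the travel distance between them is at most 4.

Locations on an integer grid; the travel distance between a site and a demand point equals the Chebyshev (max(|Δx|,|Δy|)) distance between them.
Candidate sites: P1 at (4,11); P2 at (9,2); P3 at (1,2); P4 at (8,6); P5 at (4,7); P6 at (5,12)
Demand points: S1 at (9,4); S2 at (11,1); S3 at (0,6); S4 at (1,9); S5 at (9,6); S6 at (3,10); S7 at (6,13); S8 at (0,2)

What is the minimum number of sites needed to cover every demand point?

Coverage sets (demand points within 4 of each site):
  P1: {S4, S6, S7}
  P2: {S1, S2, S5}
  P3: {S3, S8}
  P4: {S1, S5}
  P5: {S3, S4, S6}
  P6: {S4, S6, S7}
No 2 sites suffice: every size-2 union leaves at least one demand point uncovered.
But {P1, P2, P3} covers everything, so the minimum is 3.

3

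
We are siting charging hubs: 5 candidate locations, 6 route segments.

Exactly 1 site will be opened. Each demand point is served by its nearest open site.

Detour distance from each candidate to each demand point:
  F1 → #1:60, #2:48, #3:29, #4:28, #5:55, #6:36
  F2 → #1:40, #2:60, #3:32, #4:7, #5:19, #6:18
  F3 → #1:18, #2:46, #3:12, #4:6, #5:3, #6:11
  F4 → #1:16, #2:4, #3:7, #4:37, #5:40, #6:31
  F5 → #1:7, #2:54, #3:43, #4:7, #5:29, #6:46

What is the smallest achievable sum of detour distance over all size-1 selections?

Open {F3}.
  #1→F3 18, #2→F3 46, #3→F3 12, #4→F3 6, #5→F3 3, #6→F3 11  ⇒ total 96.
Compare {F4}: total 135.
Compare {F2}: total 176.
No size-1 selection does better; minimum is 96.

96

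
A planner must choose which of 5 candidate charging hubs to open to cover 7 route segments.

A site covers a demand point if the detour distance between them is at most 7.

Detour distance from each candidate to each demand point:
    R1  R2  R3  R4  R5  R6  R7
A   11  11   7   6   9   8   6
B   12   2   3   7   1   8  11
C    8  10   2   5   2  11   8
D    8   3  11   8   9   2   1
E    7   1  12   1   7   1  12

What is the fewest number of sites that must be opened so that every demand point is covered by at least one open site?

2

Coverage sets (demand points within 7 of each site):
  A: {R3, R4, R7}
  B: {R2, R3, R4, R5}
  C: {R3, R4, R5}
  D: {R2, R6, R7}
  E: {R1, R2, R4, R5, R6}
No single site covers all 7 demand points.
But {A, E} covers everything, so the minimum is 2.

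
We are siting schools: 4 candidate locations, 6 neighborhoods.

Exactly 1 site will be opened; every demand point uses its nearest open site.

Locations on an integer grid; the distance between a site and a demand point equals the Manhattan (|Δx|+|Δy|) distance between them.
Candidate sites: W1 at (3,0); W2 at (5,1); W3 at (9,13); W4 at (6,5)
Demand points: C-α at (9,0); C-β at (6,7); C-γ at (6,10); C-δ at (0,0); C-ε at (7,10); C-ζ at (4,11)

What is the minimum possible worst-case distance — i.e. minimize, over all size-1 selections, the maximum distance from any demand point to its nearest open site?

11

Open {W2}.
  Farthest demand point is C-ε at distance 11 (to W2); all others are ≤ 11.
With {W4} the worst case is 11.
With {W1} the worst case is 14.
No size-1 selection achieves below 11.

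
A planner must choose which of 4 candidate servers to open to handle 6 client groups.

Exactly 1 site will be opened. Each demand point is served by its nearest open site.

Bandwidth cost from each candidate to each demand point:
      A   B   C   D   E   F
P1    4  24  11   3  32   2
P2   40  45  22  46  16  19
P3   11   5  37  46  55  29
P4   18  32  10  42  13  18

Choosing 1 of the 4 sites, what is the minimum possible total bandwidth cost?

Open {P1}.
  A→P1 4, B→P1 24, C→P1 11, D→P1 3, E→P1 32, F→P1 2  ⇒ total 76.
Compare {P4}: total 133.
Compare {P3}: total 183.
No size-1 selection does better; minimum is 76.

76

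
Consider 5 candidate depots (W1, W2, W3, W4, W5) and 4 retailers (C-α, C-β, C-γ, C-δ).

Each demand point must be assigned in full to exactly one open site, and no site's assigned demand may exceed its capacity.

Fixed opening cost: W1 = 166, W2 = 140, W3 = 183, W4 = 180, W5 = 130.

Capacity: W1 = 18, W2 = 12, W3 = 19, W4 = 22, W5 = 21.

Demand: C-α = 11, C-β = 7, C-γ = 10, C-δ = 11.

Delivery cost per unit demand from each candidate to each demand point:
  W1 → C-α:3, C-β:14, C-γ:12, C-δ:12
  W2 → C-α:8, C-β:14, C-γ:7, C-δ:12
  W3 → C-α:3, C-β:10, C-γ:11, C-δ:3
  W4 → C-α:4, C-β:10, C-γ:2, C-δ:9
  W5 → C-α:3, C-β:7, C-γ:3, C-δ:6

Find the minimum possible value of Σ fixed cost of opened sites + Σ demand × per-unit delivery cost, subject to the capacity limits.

479

Open {W3, W5}; cheapest assignment that respects the capacities:
  W3 (cap 19, load 18): C-β, C-δ — cost 7×10 + 11×3 = 103
  W5 (cap 21, load 21): C-α, C-γ — cost 11×3 + 10×3 = 63
  Shipping 166, fixed 313 → total 479.
  Any other capacity-feasible assignment to {W3, W5} ships for at least 166.
Compare {W4, W5}: its best feasible assignment gives total 489.
Compare {W1, W5}: its best feasible assignment gives total 523.
Every other set of open sites that can feasibly serve all demand totals ≥ 489 even under its best assignment. Minimum: 479.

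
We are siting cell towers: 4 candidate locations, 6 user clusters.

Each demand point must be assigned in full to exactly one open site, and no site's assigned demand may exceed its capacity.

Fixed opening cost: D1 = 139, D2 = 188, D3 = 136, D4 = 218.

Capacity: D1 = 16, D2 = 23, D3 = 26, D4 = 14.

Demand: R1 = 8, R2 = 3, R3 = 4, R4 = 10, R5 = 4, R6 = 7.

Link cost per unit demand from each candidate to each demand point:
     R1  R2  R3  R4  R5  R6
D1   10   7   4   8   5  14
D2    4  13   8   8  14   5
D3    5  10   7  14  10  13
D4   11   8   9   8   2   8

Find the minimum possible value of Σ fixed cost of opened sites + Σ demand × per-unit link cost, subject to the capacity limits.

564

Open {D1, D3}; cheapest assignment that respects the capacities:
  D1 (cap 16, load 14): R4, R5 — cost 10×8 + 4×5 = 100
  D3 (cap 26, load 22): R1, R2, R3, R6 — cost 8×5 + 3×10 + 4×7 + 7×13 = 189
  Shipping 289, fixed 275 → total 564.
  Any other capacity-feasible assignment to {D1, D3} ships for at least 289.
Compare {D1, D2}: its best feasible assignment gives total 565.
Compare {D2, D3}: its best feasible assignment gives total 577.
Every other set of open sites that can feasibly serve all demand totals ≥ 565 even under its best assignment. Minimum: 564.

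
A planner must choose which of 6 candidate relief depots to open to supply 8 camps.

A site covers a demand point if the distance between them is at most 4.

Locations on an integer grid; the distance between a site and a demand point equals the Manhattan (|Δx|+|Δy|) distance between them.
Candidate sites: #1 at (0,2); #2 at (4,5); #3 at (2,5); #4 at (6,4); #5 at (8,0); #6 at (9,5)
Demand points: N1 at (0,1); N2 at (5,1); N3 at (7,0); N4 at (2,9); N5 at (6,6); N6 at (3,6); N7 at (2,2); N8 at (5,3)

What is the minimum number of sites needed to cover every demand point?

4

Coverage sets (demand points within 4 of each site):
  #1: {N1, N7}
  #2: {N5, N6, N8}
  #3: {N4, N6, N7}
  #4: {N2, N5, N8}
  #5: {N2, N3}
  #6: {N5}
No 3 sites suffice: every size-3 union leaves at least one demand point uncovered.
But {#1, #2, #3, #5} covers everything, so the minimum is 4.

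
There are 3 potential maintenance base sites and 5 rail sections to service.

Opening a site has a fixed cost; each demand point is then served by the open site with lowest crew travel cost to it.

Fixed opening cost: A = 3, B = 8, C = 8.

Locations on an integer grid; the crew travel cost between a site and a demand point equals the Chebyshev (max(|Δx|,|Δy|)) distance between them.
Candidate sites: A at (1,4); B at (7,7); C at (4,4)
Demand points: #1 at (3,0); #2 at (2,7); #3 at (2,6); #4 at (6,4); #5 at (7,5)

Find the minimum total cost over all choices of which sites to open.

22

Open {C}: assign each demand point to its cheapest open site.
  #1→C 4, #2→C 3, #3→C 2, #4→C 2, #5→C 3
  crew travel cost 14, fixed 8 → total 22.
Compare {A}: crew travel cost 20 + fixed 3 = 23.
Compare {A, B}: crew travel cost 14 + fixed 11 = 25.
Compare {A, C}: crew travel cost 14 + fixed 11 = 25.
All other subsets cost ≥ 23. Minimum total cost: 22.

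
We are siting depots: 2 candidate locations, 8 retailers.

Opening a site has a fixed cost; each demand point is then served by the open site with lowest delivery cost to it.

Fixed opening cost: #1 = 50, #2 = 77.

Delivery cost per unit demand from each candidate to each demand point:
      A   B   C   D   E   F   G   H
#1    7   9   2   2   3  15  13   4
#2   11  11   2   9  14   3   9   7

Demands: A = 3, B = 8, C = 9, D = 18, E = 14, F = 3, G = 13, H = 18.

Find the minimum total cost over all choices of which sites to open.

Open {#1, #2}: assign each demand point to its cheapest open site.
  A→#1 3×7=21, B→#1 8×9=72, C→#1 9×2=18, D→#1 18×2=36, E→#1 14×3=42, F→#2 3×3=9, G→#2 13×9=117, H→#1 18×4=72
  delivery cost 387, fixed 127 → total 514.
Compare {#1}: delivery cost 475 + fixed 50 = 525.
Compare {#2}: delivery cost 749 + fixed 77 = 826.

514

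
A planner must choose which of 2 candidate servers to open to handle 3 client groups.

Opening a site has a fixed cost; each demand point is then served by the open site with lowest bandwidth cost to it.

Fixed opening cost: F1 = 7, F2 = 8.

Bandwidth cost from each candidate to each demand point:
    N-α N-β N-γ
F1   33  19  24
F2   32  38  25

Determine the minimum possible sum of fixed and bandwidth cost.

Open {F1}: assign each demand point to its cheapest open site.
  N-α→F1 33, N-β→F1 19, N-γ→F1 24
  bandwidth cost 76, fixed 7 → total 83.
Compare {F1, F2}: bandwidth cost 75 + fixed 15 = 90.
Compare {F2}: bandwidth cost 95 + fixed 8 = 103.

83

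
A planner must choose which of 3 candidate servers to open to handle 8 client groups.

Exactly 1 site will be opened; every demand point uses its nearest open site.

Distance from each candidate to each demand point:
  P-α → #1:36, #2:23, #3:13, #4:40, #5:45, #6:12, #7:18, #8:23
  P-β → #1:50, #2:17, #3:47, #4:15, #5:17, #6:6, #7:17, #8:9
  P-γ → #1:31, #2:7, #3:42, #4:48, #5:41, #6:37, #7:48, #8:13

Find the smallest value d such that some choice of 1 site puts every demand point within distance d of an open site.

45

Open {P-α}.
  Farthest demand point is #5 at distance 45 (to P-α); all others are ≤ 45.
With {P-γ} the worst case is 48.
With {P-β} the worst case is 50.
No size-1 selection achieves below 45.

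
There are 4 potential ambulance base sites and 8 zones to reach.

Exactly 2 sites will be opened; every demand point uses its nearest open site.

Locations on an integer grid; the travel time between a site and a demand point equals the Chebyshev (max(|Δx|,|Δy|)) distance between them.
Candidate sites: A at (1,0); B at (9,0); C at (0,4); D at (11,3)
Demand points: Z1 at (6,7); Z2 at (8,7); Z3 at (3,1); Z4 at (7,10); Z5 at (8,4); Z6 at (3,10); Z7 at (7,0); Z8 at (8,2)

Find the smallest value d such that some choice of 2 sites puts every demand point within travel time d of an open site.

Open {A, C}.
  Farthest demand point is Z2 at travel time 7 (to A); all others are ≤ 7.
With {B, C} the worst case is 7.
With {C, D} the worst case is 7.
No size-2 selection achieves below 7.

7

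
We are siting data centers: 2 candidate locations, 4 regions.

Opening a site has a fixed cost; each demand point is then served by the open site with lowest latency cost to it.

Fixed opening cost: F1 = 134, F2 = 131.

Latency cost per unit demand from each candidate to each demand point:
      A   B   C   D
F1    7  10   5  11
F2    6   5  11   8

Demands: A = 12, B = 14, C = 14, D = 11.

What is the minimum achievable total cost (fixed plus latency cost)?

515

Open {F2}: assign each demand point to its cheapest open site.
  A→F2 12×6=72, B→F2 14×5=70, C→F2 14×11=154, D→F2 11×8=88
  latency cost 384, fixed 131 → total 515.
Compare {F1}: latency cost 415 + fixed 134 = 549.
Compare {F1, F2}: latency cost 300 + fixed 265 = 565.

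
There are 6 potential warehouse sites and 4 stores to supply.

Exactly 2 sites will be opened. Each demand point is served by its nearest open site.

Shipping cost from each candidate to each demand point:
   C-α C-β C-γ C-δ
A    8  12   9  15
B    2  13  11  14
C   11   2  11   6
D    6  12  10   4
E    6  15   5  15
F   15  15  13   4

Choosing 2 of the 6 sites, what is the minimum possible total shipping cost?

19

Open {C, E}.
  C-α→E 6, C-β→C 2, C-γ→E 5, C-δ→C 6  ⇒ total 19.
Compare {B, C}: total 21.
Compare {C, D}: total 22.
No size-2 selection does better; minimum is 19.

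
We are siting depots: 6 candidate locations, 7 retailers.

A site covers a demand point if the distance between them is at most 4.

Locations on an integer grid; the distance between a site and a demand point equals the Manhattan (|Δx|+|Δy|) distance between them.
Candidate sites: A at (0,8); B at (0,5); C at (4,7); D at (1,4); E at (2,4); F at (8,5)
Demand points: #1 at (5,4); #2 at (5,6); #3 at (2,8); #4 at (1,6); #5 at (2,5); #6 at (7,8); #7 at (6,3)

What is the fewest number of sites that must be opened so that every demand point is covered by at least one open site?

2

Coverage sets (demand points within 4 of each site):
  A: {#3, #4}
  B: {#4, #5}
  C: {#1, #2, #3, #4, #5, #6}
  D: {#1, #4, #5}
  E: {#1, #3, #4, #5}
  F: {#1, #2, #6, #7}
No single site covers all 7 demand points.
But {C, F} covers everything, so the minimum is 2.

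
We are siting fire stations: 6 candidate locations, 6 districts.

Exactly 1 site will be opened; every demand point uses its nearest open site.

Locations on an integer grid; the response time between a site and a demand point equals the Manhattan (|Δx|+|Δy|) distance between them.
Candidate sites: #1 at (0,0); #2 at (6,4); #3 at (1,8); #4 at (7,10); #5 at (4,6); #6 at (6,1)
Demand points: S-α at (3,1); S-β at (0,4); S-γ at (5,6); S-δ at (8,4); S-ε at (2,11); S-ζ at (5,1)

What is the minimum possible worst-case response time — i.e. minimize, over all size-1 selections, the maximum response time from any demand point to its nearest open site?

Open {#5}.
  Farthest demand point is S-ε at response time 7 (to #5); all others are ≤ 7.
With {#2} the worst case is 11.
With {#3} the worst case is 11.
No size-1 selection achieves below 7.

7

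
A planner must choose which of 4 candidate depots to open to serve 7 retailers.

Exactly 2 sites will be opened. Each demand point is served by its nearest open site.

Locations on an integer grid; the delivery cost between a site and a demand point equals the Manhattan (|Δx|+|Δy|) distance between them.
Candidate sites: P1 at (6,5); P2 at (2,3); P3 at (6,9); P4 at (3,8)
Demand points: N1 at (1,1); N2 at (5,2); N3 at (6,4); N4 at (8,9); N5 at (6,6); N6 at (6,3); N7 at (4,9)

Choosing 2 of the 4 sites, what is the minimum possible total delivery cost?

21

Open {P1, P3}.
  N1→P1 9, N2→P1 4, N3→P1 1, N4→P3 2, N5→P1 1, N6→P1 2, N7→P3 2  ⇒ total 21.
Compare {P1, P2}: total 23.
Compare {P2, P3}: total 23.
No size-2 selection does better; minimum is 21.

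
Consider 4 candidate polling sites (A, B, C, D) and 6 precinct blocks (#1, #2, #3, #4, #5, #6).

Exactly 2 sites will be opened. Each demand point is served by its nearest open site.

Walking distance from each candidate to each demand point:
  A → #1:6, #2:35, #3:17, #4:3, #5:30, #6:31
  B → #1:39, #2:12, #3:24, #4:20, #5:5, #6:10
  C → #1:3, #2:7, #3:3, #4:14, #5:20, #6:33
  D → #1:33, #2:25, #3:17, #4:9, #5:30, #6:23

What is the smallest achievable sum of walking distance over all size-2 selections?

42

Open {B, C}.
  #1→C 3, #2→C 7, #3→C 3, #4→C 14, #5→B 5, #6→B 10  ⇒ total 42.
Compare {A, B}: total 53.
Compare {C, D}: total 65.
No size-2 selection does better; minimum is 42.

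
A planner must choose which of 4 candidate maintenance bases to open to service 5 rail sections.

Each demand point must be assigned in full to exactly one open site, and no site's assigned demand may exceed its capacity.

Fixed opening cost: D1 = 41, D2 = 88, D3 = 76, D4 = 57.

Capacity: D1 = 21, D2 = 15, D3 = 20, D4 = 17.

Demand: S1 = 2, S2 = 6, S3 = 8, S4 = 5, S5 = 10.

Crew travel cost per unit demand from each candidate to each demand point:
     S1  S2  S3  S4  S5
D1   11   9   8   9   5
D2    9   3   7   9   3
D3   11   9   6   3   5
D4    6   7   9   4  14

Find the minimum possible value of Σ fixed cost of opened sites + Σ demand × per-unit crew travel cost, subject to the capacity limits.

286

Open {D1, D4}; cheapest assignment that respects the capacities:
  D1 (cap 21, load 18): S3, S5 — cost 8×8 + 10×5 = 114
  D4 (cap 17, load 13): S1, S2, S4 — cost 2×6 + 6×7 + 5×4 = 74
  Shipping 188, fixed 98 → total 286.
  Any other capacity-feasible assignment to {D1, D4} ships for at least 188.
Compare {D3, D4}: its best feasible assignment gives total 305.
Compare {D1, D3}: its best feasible assignment gives total 306.
Every other set of open sites that can feasibly serve all demand totals ≥ 305 even under its best assignment. Minimum: 286.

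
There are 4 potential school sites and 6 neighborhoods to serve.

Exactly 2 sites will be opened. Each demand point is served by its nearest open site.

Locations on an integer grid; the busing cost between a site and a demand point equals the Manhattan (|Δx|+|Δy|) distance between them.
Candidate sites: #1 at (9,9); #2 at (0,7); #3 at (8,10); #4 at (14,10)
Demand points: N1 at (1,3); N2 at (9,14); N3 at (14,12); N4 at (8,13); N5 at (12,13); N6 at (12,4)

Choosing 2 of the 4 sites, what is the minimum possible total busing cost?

Open {#3, #4}.
  N1→#3 14, N2→#3 5, N3→#4 2, N4→#3 3, N5→#4 5, N6→#4 8  ⇒ total 37.
Compare {#1, #2}: total 38.
Compare {#2, #3}: total 38.
No size-2 selection does better; minimum is 37.

37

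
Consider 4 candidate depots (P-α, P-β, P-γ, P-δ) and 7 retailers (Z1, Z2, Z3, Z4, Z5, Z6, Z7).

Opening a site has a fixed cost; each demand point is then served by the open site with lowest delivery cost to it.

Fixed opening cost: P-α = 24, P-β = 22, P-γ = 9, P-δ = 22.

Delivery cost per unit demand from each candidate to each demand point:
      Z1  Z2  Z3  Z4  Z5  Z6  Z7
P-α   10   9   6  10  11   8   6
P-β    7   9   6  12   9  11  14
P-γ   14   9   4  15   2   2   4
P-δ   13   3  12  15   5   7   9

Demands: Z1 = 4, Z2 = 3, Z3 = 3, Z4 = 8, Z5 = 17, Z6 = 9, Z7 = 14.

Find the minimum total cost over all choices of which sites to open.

300

Open {P-α, P-γ}: assign each demand point to its cheapest open site.
  Z1→P-α 4×10=40, Z2→P-α 3×9=27, Z3→P-γ 3×4=12, Z4→P-α 8×10=80, Z5→P-γ 17×2=34, Z6→P-γ 9×2=18, Z7→P-γ 14×4=56
  delivery cost 267, fixed 33 → total 300.
Compare {P-β, P-γ}: delivery cost 271 + fixed 31 = 302.
Compare {P-α, P-γ, P-δ}: delivery cost 249 + fixed 55 = 304.
Compare {P-β, P-γ, P-δ}: delivery cost 253 + fixed 53 = 306.
All other subsets cost ≥ 302. Minimum total cost: 300.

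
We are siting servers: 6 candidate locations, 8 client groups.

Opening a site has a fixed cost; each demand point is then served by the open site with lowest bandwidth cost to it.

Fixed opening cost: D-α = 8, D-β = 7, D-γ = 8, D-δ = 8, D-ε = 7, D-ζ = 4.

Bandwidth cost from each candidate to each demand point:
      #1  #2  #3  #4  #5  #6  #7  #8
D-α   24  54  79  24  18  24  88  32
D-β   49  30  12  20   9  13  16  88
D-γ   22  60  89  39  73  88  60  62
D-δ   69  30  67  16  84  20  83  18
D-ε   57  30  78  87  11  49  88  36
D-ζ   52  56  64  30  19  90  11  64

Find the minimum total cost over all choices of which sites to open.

Open {D-β, D-γ, D-δ, D-ζ}: assign each demand point to its cheapest open site.
  #1→D-γ 22, #2→D-β 30, #3→D-β 12, #4→D-δ 16, #5→D-β 9, #6→D-β 13, #7→D-ζ 11, #8→D-δ 18
  bandwidth cost 131, fixed 27 → total 158.
Compare {D-β, D-γ, D-δ}: bandwidth cost 136 + fixed 23 = 159.
Compare {D-α, D-β, D-δ, D-ζ}: bandwidth cost 133 + fixed 27 = 160.
Compare {D-α, D-β, D-δ}: bandwidth cost 138 + fixed 23 = 161.
All other subsets cost ≥ 159. Minimum total cost: 158.

158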